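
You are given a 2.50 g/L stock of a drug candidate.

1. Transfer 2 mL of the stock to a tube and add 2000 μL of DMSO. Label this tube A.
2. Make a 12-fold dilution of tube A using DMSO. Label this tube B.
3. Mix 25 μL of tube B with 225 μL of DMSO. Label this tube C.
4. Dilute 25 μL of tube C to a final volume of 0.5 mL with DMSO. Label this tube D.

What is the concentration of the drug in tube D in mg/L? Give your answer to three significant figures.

Step 1: 2 mL + 2000 μL = 4 mL total → factor 4/2 = 2
Step 2: 12-fold → factor 12
Step 3: 25 μL + 225 μL = 250 μL total → factor 250/25 = 10
Step 4: 25 μL brought to 0.5 mL → factor 500/25 = 20
Overall dilution factor = 2 × 12 × 10 × 20 = 4800
Final = 2.50 g/L / 4800 = 0.0005208 g/L = 0.521 mg/L

0.521 mg/L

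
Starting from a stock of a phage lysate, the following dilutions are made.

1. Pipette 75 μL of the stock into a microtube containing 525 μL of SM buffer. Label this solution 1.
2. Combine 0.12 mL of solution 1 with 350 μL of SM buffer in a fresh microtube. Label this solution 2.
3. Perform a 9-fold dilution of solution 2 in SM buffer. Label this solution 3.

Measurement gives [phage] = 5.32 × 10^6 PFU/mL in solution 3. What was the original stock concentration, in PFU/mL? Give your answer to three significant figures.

Step 1: 75 μL + 525 μL = 600 μL total → factor 600/75 = 8
Step 2: 0.12 mL + 350 μL = 0.47 mL total → factor 0.47/0.12 = 3.9167
Step 3: 9-fold → factor 9
Overall dilution factor = 8 × 3.9167 × 9 = 282
Stock = 5.32 × 10^6 PFU/mL × 282 = 1.50 × 10^9 PFU/mL

1.50 × 10^9 PFU/mL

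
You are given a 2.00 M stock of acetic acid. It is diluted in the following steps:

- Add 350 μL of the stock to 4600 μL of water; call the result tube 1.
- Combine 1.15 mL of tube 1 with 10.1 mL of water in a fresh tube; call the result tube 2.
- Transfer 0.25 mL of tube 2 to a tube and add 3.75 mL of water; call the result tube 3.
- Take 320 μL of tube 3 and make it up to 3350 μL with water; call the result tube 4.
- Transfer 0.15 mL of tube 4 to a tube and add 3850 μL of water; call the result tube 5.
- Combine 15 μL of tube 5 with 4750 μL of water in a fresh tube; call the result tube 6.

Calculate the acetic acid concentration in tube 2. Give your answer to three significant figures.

0.0145 M

Step 1: 350 μL + 4600 μL = 4950 μL total → factor 4950/350 = 14.143
Step 2: 1.15 mL + 10.1 mL = 11.25 mL total → factor 11.25/1.15 = 9.7826
Dilution factor through tube 2 = 14.143 × 9.7826 = 138.35
[tube 2] = 2.00 M / 138.35 = 0.0145 M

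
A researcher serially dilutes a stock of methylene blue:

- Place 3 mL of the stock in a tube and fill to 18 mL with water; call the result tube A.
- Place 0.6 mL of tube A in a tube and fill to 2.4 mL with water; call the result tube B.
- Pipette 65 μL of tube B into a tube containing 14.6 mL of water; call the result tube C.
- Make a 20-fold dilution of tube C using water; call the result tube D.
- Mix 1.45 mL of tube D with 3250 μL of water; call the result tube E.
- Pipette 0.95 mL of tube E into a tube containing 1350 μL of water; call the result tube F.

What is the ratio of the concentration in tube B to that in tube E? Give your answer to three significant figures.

1.46 × 10^4

Step 1: 3 mL brought to 18 mL → factor 18/3 = 6
Step 2: 0.6 mL brought to 2.4 mL → factor 2.4/0.6 = 4
Step 3: 65 μL + 14.6 mL = 14665 μL total → factor 14665/65 = 225.62
Step 4: 20-fold → factor 20
Step 5: 1.45 mL + 3250 μL = 4.7 mL total → factor 4.7/1.45 = 3.2414
Dilution factor to tube B = 24; to tube E = 3.5103 × 10^5
[tube B]/[tube E] = (factor to tube E)/(factor to tube B) = 3.5103 × 10^5/24 = 1.46 × 10^4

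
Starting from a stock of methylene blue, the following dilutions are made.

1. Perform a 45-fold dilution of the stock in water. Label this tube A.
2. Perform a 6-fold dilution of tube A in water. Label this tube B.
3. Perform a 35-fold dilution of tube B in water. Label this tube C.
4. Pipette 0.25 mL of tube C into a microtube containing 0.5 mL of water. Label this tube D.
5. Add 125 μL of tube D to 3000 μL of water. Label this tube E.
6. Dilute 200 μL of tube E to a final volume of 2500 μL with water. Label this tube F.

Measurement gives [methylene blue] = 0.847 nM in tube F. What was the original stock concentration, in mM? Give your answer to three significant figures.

Step 1: 45-fold → factor 45
Step 2: 6-fold → factor 6
Step 3: 35-fold → factor 35
Step 4: 0.25 mL + 0.5 mL = 0.75 mL total → factor 0.75/0.25 = 3
Step 5: 125 μL + 3000 μL = 3125 μL total → factor 3125/125 = 25
Step 6: 200 μL brought to 2500 μL → factor 2500/200 = 12.5
Overall dilution factor = 45 × 6 × 35 × 3 × 25 × 12.5 = 8.8594 × 10^6
Stock = 0.847 nM × 8.8594 × 10^6 = 7.504 × 10^6 nM = 7.50 mM

7.50 mM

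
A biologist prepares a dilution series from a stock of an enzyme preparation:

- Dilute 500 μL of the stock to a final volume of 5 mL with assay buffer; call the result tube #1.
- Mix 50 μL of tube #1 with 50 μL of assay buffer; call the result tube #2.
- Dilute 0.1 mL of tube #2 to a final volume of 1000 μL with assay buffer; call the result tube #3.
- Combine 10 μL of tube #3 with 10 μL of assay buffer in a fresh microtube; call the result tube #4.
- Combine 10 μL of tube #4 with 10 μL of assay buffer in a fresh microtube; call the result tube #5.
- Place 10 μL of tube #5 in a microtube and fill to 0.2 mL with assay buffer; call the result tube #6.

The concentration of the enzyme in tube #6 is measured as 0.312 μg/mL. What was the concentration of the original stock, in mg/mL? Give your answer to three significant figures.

4.99 mg/mL

Step 1: 500 μL brought to 5 mL → factor 5000/500 = 10
Step 2: 50 μL + 50 μL = 100 μL total → factor 100/50 = 2
Step 3: 0.1 mL brought to 1000 μL → factor 1/0.1 = 10
Step 4: 10 μL + 10 μL = 20 μL total → factor 20/10 = 2
Step 5: 10 μL + 10 μL = 20 μL total → factor 20/10 = 2
Step 6: 10 μL brought to 0.2 mL → factor 200/10 = 20
Overall dilution factor = 10 × 2 × 10 × 2 × 2 × 20 = 16000
Stock = 0.312 μg/mL × 16000 = 4992 μg/mL = 4.99 mg/mL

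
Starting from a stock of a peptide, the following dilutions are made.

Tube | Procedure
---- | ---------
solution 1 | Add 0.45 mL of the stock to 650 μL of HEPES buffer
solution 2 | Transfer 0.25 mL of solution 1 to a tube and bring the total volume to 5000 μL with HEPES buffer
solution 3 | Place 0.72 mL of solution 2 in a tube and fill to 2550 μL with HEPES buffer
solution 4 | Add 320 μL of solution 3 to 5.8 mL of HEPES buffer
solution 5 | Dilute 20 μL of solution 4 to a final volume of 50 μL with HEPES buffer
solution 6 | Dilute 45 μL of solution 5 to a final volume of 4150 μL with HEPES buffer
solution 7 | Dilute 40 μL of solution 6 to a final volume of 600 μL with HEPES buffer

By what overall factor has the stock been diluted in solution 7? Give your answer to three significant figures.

Step 1: 0.45 mL + 650 μL = 1.1 mL total → factor 1.1/0.45 = 2.4444
Step 2: 0.25 mL brought to 5000 μL → factor 5/0.25 = 20
Step 3: 0.72 mL brought to 2550 μL → factor 2.55/0.72 = 3.5417
Step 4: 320 μL + 5.8 mL = 6120 μL total → factor 6120/320 = 19.125
Step 5: 20 μL brought to 50 μL → factor 50/20 = 2.5
Step 6: 45 μL brought to 4150 μL → factor 4150/45 = 92.222
Step 7: 40 μL brought to 600 μL → factor 600/40 = 15
Overall dilution factor = 2.4444 × 20 × 3.5417 × 19.125 × 2.5 × 92.222 × 15 = 1.1452 × 10^7

1.15 × 10^7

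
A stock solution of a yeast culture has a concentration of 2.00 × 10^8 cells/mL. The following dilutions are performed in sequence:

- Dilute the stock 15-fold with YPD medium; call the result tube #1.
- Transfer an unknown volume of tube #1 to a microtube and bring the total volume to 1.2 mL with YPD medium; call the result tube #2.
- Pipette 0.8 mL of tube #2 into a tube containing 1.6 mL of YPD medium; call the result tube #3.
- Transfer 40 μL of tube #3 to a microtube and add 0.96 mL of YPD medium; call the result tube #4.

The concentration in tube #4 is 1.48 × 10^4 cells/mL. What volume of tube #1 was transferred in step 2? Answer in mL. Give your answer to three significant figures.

0.0999 mL

Step 1: 15-fold → factor 15
Step 2: v brought to 1.2 mL → factor = 1.2 mL/v
Step 3: 0.8 mL + 1.6 mL = 2.4 mL total → factor 2.4/0.8 = 3
Step 4: 40 μL + 0.96 mL = 1000 μL total → factor 1000/40 = 25
Product of known-step factors = 1125
Overall factor = 2.00 × 10^8 cells/mL / (1.48 × 10^4 cells/mL) = 13514
Step-2 factor = 13514 / 1125 = 12.012
v = 1.2 mL / 12.012 = 0.0999 mL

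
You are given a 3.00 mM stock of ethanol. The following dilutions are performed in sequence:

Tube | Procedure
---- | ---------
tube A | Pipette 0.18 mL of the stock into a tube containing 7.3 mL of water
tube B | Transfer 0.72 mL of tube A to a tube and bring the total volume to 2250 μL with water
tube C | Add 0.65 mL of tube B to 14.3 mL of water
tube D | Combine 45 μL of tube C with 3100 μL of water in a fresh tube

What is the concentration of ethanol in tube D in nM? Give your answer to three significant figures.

14.4 nM

Step 1: 0.18 mL + 7.3 mL = 7.48 mL total → factor 7.48/0.18 = 41.556
Step 2: 0.72 mL brought to 2250 μL → factor 2.25/0.72 = 3.125
Step 3: 0.65 mL + 14.3 mL = 14.95 mL total → factor 14.95/0.65 = 23
Step 4: 45 μL + 3100 μL = 3145 μL total → factor 3145/45 = 69.889
Overall dilution factor = 41.556 × 3.125 × 23 × 69.889 = 2.0874 × 10^5
Final = 3.00 mM / 2.0874 × 10^5 = 1.437 × 10^-5 mM = 14.4 nM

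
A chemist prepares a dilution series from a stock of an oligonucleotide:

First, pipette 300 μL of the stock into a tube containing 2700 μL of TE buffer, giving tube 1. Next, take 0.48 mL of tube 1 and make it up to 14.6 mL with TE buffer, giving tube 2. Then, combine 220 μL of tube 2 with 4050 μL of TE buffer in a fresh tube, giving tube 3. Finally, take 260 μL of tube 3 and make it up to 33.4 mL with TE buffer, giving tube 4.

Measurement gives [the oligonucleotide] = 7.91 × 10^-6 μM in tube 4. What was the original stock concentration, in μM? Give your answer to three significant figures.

6.00 μM

Step 1: 300 μL + 2700 μL = 3000 μL total → factor 3000/300 = 10
Step 2: 0.48 mL brought to 14.6 mL → factor 14.6/0.48 = 30.417
Step 3: 220 μL + 4050 μL = 4270 μL total → factor 4270/220 = 19.409
Step 4: 260 μL brought to 33.4 mL → factor 33400/260 = 128.46
Overall dilution factor = 10 × 30.417 × 19.409 × 128.46 = 7.5839 × 10^5
Stock = 7.91 × 10^-6 μM × 7.5839 × 10^5 = 6.00 μM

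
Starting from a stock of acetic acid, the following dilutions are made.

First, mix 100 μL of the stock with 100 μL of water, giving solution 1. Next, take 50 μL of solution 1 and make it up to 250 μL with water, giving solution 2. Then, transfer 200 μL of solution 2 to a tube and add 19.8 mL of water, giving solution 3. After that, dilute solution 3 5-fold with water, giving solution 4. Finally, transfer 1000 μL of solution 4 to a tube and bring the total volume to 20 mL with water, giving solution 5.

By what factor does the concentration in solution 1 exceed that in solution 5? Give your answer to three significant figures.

5.00 × 10^4

Step 1: 100 μL + 100 μL = 200 μL total → factor 200/100 = 2
Step 2: 50 μL brought to 250 μL → factor 250/50 = 5
Step 3: 200 μL + 19.8 mL = 20000 μL total → factor 20000/200 = 100
Step 4: 5-fold → factor 5
Step 5: 1000 μL brought to 20 mL → factor 20000/1000 = 20
Dilution factor to solution 1 = 2; to solution 5 = 1 × 10^5
[solution 1]/[solution 5] = (factor to solution 5)/(factor to solution 1) = 1 × 10^5/2 = 5.00 × 10^4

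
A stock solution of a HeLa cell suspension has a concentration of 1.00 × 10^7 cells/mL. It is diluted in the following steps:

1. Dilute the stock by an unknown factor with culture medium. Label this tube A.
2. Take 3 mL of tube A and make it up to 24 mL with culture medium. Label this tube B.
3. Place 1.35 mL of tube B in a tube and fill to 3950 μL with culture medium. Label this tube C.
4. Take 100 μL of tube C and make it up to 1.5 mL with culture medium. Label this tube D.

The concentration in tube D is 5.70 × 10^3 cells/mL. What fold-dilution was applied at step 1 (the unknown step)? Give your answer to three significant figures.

5.00-fold

Step 1: unknown factor x
Step 2: 3 mL brought to 24 mL → factor 24/3 = 8
Step 3: 1.35 mL brought to 3950 μL → factor 3.95/1.35 = 2.9259
Step 4: 100 μL brought to 1.5 mL → factor 1500/100 = 15
Product of known-step factors = 351.11
Overall factor = 1.00 × 10^7 cells/mL / (5.70 × 10^3 cells/mL) = 1754.4
x = 1754.4 / 351.11 = 5.00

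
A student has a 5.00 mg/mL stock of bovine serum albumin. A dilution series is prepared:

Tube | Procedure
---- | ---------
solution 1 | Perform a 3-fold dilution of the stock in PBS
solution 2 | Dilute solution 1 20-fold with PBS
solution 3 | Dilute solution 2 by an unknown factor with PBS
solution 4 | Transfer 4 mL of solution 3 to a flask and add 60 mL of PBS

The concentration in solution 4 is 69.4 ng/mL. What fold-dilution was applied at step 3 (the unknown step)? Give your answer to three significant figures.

75.0-fold

Step 1: 3-fold → factor 3
Step 2: 20-fold → factor 20
Step 3: unknown factor x
Step 4: 4 mL + 60 mL = 64 mL total → factor 64/4 = 16
Product of known-step factors = 960
Overall factor = 5.00 mg/mL / (69.4 ng/mL) = 72046
x = 72046 / 960 = 75.0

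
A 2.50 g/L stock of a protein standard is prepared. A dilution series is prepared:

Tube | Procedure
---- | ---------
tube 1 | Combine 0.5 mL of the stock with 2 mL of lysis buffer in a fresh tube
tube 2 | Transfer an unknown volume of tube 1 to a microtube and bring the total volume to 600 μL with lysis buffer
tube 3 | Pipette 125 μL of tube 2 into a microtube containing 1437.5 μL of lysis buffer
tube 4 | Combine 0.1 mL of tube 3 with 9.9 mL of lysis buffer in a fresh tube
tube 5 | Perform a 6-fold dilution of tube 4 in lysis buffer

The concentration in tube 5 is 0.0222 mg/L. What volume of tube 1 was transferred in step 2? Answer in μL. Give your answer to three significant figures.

Step 1: 0.5 mL + 2 mL = 2.5 mL total → factor 2.5/0.5 = 5
Step 2: v brought to 600 μL → factor = 600 μL/v
Step 3: 125 μL + 1437.5 μL = 1562.5 μL total → factor 1562.5/125 = 12.5
Step 4: 0.1 mL + 9.9 mL = 10 mL total → factor 10/0.1 = 100
Step 5: 6-fold → factor 6
Product of known-step factors = 37500
Overall factor = 2.50 g/L / (0.0222 mg/L) = 1.1261 × 10^5
Step-2 factor = 1.1261 × 10^5 / 37500 = 3.003
v = 600 μL / 3.003 = 200 μL

200 μL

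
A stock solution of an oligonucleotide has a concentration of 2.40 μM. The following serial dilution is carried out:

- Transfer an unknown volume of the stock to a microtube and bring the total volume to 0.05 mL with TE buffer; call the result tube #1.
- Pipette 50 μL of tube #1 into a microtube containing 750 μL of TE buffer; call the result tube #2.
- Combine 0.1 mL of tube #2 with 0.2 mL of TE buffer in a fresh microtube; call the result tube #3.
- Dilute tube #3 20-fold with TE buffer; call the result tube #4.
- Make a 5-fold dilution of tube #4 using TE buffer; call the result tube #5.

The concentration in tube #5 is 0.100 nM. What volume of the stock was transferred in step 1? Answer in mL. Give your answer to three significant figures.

Step 1: v brought to 0.05 mL → factor = 0.05 mL/v
Step 2: 50 μL + 750 μL = 800 μL total → factor 800/50 = 16
Step 3: 0.1 mL + 0.2 mL = 0.3 mL total → factor 0.3/0.1 = 3
Step 4: 20-fold → factor 20
Step 5: 5-fold → factor 5
Product of known-step factors = 4800
Overall factor = 2.40 μM / (0.100 nM) = 24000
Step-1 factor = 24000 / 4800 = 5
v = 0.05 mL / 5 = 0.0100 mL

0.0100 mL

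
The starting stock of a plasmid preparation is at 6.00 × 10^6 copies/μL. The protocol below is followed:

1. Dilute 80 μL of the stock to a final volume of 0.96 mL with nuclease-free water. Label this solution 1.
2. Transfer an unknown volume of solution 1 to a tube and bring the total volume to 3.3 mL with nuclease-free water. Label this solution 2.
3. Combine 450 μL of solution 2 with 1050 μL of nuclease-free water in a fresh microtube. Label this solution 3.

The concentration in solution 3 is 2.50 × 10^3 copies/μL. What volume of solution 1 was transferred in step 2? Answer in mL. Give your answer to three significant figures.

0.0550 mL

Step 1: 80 μL brought to 0.96 mL → factor 960/80 = 12
Step 2: v brought to 3.3 mL → factor = 3.3 mL/v
Step 3: 450 μL + 1050 μL = 1500 μL total → factor 1500/450 = 3.3333
Product of known-step factors = 40
Overall factor = 6.00 × 10^6 copies/μL / (2.50 × 10^3 copies/μL) = 2400
Step-2 factor = 2400 / 40 = 60
v = 3.3 mL / 60 = 0.0550 mL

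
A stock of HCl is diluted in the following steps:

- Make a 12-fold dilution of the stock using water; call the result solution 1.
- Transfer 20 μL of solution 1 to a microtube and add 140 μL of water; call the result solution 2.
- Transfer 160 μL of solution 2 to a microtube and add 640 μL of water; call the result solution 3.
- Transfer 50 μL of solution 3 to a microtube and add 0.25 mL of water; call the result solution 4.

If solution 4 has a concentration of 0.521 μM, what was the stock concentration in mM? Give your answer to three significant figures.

Step 1: 12-fold → factor 12
Step 2: 20 μL + 140 μL = 160 μL total → factor 160/20 = 8
Step 3: 160 μL + 640 μL = 800 μL total → factor 800/160 = 5
Step 4: 50 μL + 0.25 mL = 300 μL total → factor 300/50 = 6
Overall dilution factor = 12 × 8 × 5 × 6 = 2880
Stock = 0.521 μM × 2880 = 1500 μM = 1.50 mM

1.50 mM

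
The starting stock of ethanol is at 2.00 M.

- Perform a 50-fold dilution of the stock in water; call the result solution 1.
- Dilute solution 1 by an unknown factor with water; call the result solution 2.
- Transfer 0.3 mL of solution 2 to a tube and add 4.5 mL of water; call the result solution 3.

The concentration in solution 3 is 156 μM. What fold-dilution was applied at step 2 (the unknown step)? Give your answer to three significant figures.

16.0-fold

Step 1: 50-fold → factor 50
Step 2: unknown factor x
Step 3: 0.3 mL + 4.5 mL = 4.8 mL total → factor 4.8/0.3 = 16
Product of known-step factors = 800
Overall factor = 2.00 M / (156 μM) = 12821
x = 12821 / 800 = 16.0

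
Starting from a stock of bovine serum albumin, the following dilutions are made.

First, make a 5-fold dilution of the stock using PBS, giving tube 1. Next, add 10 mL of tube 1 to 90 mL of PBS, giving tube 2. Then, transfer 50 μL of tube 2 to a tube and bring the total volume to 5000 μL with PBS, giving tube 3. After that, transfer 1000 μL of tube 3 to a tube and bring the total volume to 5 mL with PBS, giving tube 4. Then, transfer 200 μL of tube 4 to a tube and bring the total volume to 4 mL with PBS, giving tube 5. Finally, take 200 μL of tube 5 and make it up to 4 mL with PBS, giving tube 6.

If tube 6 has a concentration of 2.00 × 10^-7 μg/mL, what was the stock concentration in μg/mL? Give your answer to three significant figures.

2.00 μg/mL

Step 1: 5-fold → factor 5
Step 2: 10 mL + 90 mL = 100 mL total → factor 100/10 = 10
Step 3: 50 μL brought to 5000 μL → factor 5000/50 = 100
Step 4: 1000 μL brought to 5 mL → factor 5000/1000 = 5
Step 5: 200 μL brought to 4 mL → factor 4000/200 = 20
Step 6: 200 μL brought to 4 mL → factor 4000/200 = 20
Overall dilution factor = 5 × 10 × 100 × 5 × 20 × 20 = 1 × 10^7
Stock = 2.00 × 10^-7 μg/mL × 1 × 10^7 = 2.00 μg/mL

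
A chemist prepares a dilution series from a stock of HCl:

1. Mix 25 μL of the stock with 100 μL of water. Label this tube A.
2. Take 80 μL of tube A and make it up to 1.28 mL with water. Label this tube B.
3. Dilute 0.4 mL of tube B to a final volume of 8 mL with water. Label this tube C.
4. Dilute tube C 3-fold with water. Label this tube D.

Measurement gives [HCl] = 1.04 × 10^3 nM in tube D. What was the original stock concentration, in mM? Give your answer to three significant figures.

4.99 mM

Step 1: 25 μL + 100 μL = 125 μL total → factor 125/25 = 5
Step 2: 80 μL brought to 1.28 mL → factor 1280/80 = 16
Step 3: 0.4 mL brought to 8 mL → factor 8/0.4 = 20
Step 4: 3-fold → factor 3
Overall dilution factor = 5 × 16 × 20 × 3 = 4800
Stock = 1.04 × 10^3 nM × 4800 = 4.992 × 10^6 nM = 4.99 mM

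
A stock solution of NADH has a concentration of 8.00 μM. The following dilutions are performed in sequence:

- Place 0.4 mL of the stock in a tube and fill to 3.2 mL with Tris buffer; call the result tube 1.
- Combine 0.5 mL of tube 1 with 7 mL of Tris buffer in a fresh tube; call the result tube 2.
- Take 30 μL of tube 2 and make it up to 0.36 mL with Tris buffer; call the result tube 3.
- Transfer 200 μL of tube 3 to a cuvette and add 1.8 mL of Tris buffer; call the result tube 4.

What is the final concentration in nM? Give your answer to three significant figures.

Step 1: 0.4 mL brought to 3.2 mL → factor 3.2/0.4 = 8
Step 2: 0.5 mL + 7 mL = 7.5 mL total → factor 7.5/0.5 = 15
Step 3: 30 μL brought to 0.36 mL → factor 360/30 = 12
Step 4: 200 μL + 1.8 mL = 2000 μL total → factor 2000/200 = 10
Overall dilution factor = 8 × 15 × 12 × 10 = 14400
Final = 8.00 μM / 14400 = 0.0005556 μM = 0.556 nM

0.556 nM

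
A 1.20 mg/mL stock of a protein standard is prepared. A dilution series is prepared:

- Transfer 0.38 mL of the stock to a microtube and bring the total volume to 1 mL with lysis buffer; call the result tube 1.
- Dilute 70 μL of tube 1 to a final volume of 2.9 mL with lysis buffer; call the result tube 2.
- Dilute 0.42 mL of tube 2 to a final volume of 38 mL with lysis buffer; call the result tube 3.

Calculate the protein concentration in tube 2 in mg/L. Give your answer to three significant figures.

11.0 mg/L

Step 1: 0.38 mL brought to 1 mL → factor 1/0.38 = 2.6316
Step 2: 70 μL brought to 2.9 mL → factor 2900/70 = 41.429
Dilution factor through tube 2 = 2.6316 × 41.429 = 109.02
[tube 2] = 1.20 mg/mL / 109.02 = 0.01101 mg/mL = 11.0 mg/L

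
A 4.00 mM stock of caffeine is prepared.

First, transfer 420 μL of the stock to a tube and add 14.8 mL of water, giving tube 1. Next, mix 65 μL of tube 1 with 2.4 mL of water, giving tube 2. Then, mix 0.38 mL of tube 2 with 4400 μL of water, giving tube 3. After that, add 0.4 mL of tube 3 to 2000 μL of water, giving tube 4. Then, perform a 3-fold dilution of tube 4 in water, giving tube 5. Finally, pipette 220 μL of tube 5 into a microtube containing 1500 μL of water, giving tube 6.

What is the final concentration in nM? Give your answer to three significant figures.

1.64 nM

Step 1: 420 μL + 14.8 mL = 15220 μL total → factor 15220/420 = 36.238
Step 2: 65 μL + 2.4 mL = 2465 μL total → factor 2465/65 = 37.923
Step 3: 0.38 mL + 4400 μL = 4.78 mL total → factor 4.78/0.38 = 12.579
Step 4: 0.4 mL + 2000 μL = 2.4 mL total → factor 2.4/0.4 = 6
Step 5: 3-fold → factor 3
Step 6: 220 μL + 1500 μL = 1720 μL total → factor 1720/220 = 7.8182
Overall dilution factor = 36.238 × 37.923 × 12.579 × 6 × 3 × 7.8182 = 2.4327 × 10^6
Final = 4.00 mM / 2.4327 × 10^6 = 1.644 × 10^-6 mM = 1.64 nM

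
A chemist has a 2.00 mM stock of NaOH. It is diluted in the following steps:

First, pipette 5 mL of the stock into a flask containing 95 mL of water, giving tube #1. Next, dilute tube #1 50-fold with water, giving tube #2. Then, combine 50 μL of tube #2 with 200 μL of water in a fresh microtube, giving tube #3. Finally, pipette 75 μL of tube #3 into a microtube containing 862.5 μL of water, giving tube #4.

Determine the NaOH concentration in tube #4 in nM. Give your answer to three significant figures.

Step 1: 5 mL + 95 mL = 100 mL total → factor 100/5 = 20
Step 2: 50-fold → factor 50
Step 3: 50 μL + 200 μL = 250 μL total → factor 250/50 = 5
Step 4: 75 μL + 862.5 μL = 937.5 μL total → factor 937.5/75 = 12.5
Overall dilution factor = 20 × 50 × 5 × 12.5 = 62500
Final = 2.00 mM / 62500 = 3.200 × 10^-5 mM = 32.0 nM

32.0 nM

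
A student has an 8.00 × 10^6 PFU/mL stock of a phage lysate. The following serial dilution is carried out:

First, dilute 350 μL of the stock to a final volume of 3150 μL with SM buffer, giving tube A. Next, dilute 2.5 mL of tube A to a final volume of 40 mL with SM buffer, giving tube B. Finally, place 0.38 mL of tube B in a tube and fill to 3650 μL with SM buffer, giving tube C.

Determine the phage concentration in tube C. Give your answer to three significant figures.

Step 1: 350 μL brought to 3150 μL → factor 3150/350 = 9
Step 2: 2.5 mL brought to 40 mL → factor 40/2.5 = 16
Step 3: 0.38 mL brought to 3650 μL → factor 3.65/0.38 = 9.6053
Overall dilution factor = 9 × 16 × 9.6053 = 1383.2
Final = 8.00 × 10^6 PFU/mL / 1383.2 = 5.78 × 10^3 PFU/mL

5.78 × 10^3 PFU/mL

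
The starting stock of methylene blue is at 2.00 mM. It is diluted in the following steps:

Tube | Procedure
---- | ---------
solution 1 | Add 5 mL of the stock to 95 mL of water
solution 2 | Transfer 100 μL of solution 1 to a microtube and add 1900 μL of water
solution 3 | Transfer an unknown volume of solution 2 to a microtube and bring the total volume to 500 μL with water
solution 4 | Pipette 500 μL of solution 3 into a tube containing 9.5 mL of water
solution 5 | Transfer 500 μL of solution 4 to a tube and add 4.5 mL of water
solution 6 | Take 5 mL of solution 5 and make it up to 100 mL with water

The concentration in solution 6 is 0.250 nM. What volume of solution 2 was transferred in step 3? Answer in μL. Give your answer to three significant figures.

Step 1: 5 mL + 95 mL = 100 mL total → factor 100/5 = 20
Step 2: 100 μL + 1900 μL = 2000 μL total → factor 2000/100 = 20
Step 3: v brought to 500 μL → factor = 500 μL/v
Step 4: 500 μL + 9.5 mL = 10000 μL total → factor 10000/500 = 20
Step 5: 500 μL + 4.5 mL = 5000 μL total → factor 5000/500 = 10
Step 6: 5 mL brought to 100 mL → factor 100/5 = 20
Product of known-step factors = 1.6 × 10^6
Overall factor = 2.00 mM / (0.250 nM) = 8 × 10^6
Step-3 factor = 8 × 10^6 / 1.6 × 10^6 = 5
v = 500 μL / 5 = 100 μL

100 μL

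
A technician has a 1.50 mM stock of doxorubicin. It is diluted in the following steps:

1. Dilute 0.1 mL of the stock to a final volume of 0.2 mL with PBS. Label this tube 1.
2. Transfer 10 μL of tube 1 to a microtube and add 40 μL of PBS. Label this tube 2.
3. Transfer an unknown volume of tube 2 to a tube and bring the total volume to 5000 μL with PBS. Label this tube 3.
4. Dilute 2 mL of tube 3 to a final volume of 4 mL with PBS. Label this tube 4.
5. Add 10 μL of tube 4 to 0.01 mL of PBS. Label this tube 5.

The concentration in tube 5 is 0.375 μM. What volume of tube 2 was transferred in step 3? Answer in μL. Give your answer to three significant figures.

Step 1: 0.1 mL brought to 0.2 mL → factor 0.2/0.1 = 2
Step 2: 10 μL + 40 μL = 50 μL total → factor 50/10 = 5
Step 3: v brought to 5000 μL → factor = 5000 μL/v
Step 4: 2 mL brought to 4 mL → factor 4/2 = 2
Step 5: 10 μL + 0.01 mL = 20 μL total → factor 20/10 = 2
Product of known-step factors = 40
Overall factor = 1.50 mM / (0.375 μM) = 4000
Step-3 factor = 4000 / 40 = 100
v = 5000 μL / 100 = 50.0 μL

50.0 μL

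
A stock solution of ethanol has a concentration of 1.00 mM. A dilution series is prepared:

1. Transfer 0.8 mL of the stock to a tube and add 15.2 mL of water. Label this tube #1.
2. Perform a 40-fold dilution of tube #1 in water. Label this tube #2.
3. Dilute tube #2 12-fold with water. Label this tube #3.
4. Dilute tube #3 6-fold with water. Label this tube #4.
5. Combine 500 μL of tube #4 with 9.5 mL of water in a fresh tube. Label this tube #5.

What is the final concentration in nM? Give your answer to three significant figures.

Step 1: 0.8 mL + 15.2 mL = 16 mL total → factor 16/0.8 = 20
Step 2: 40-fold → factor 40
Step 3: 12-fold → factor 12
Step 4: 6-fold → factor 6
Step 5: 500 μL + 9.5 mL = 10000 μL total → factor 10000/500 = 20
Overall dilution factor = 20 × 40 × 12 × 6 × 20 = 1.152 × 10^6
Final = 1.00 mM / 1.152 × 10^6 = 8.681 × 10^-7 mM = 0.868 nM

0.868 nM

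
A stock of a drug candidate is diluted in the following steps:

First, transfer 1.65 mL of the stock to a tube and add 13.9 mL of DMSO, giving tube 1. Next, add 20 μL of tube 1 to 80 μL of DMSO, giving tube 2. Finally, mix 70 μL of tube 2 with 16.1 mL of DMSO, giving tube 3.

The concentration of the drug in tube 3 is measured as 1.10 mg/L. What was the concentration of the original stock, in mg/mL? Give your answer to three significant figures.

12.0 mg/mL

Step 1: 1.65 mL + 13.9 mL = 15.55 mL total → factor 15.55/1.65 = 9.4242
Step 2: 20 μL + 80 μL = 100 μL total → factor 100/20 = 5
Step 3: 70 μL + 16.1 mL = 16170 μL total → factor 16170/70 = 231
Overall dilution factor = 9.4242 × 5 × 231 = 10885
Stock = 1.10 mg/L × 10885 = 1.197 × 10^4 mg/L = 12.0 mg/mL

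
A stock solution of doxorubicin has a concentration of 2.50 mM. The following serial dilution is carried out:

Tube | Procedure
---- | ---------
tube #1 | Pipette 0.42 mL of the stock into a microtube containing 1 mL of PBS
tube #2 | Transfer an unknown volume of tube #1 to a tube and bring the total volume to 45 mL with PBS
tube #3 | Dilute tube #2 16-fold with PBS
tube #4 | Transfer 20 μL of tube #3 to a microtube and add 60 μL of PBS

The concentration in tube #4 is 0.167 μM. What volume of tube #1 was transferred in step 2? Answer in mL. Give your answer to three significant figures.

0.650 mL

Step 1: 0.42 mL + 1 mL = 1.42 mL total → factor 1.42/0.42 = 3.381
Step 2: v brought to 45 mL → factor = 45 mL/v
Step 3: 16-fold → factor 16
Step 4: 20 μL + 60 μL = 80 μL total → factor 80/20 = 4
Product of known-step factors = 216.38
Overall factor = 2.50 mM / (0.167 μM) = 14970
Step-2 factor = 14970 / 216.38 = 69.184
v = 45 mL / 69.184 = 0.650 mL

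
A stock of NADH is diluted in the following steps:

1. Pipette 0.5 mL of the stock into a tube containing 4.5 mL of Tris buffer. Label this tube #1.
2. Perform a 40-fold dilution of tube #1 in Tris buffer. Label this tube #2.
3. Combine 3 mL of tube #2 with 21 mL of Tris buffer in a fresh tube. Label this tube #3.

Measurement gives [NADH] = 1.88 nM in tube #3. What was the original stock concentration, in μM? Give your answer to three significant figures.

6.02 μM

Step 1: 0.5 mL + 4.5 mL = 5 mL total → factor 5/0.5 = 10
Step 2: 40-fold → factor 40
Step 3: 3 mL + 21 mL = 24 mL total → factor 24/3 = 8
Overall dilution factor = 10 × 40 × 8 = 3200
Stock = 1.88 nM × 3200 = 6016 nM = 6.02 μM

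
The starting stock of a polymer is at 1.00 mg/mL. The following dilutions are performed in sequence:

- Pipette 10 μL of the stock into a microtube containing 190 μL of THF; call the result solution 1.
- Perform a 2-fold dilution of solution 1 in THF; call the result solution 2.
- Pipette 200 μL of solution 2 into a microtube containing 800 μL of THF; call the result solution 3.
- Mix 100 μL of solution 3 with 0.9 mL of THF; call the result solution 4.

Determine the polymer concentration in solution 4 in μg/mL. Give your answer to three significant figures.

0.500 μg/mL

Step 1: 10 μL + 190 μL = 200 μL total → factor 200/10 = 20
Step 2: 2-fold → factor 2
Step 3: 200 μL + 800 μL = 1000 μL total → factor 1000/200 = 5
Step 4: 100 μL + 0.9 mL = 1000 μL total → factor 1000/100 = 10
Overall dilution factor = 20 × 2 × 5 × 10 = 2000
Final = 1.00 mg/mL / 2000 = 0.0005000 mg/mL = 0.500 μg/mL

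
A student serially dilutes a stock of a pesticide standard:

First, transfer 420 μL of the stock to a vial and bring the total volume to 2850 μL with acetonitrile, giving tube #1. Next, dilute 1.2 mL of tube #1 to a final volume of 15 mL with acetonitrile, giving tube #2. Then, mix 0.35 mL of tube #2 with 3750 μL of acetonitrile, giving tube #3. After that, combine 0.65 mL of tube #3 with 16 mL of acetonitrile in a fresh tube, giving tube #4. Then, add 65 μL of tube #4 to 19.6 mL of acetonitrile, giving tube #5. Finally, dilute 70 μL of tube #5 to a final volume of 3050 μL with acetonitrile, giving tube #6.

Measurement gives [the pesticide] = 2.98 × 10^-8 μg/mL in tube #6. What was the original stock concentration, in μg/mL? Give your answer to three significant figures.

10.0 μg/mL

Step 1: 420 μL brought to 2850 μL → factor 2850/420 = 6.7857
Step 2: 1.2 mL brought to 15 mL → factor 15/1.2 = 12.5
Step 3: 0.35 mL + 3750 μL = 4.1 mL total → factor 4.1/0.35 = 11.714
Step 4: 0.65 mL + 16 mL = 16.65 mL total → factor 16.65/0.65 = 25.615
Step 5: 65 μL + 19.6 mL = 19665 μL total → factor 19665/65 = 302.54
Step 6: 70 μL brought to 3050 μL → factor 3050/70 = 43.571
Overall dilution factor = 6.7857 × 12.5 × 11.714 × 25.615 × 302.54 × 43.571 = 3.3551 × 10^8
Stock = 2.98 × 10^-8 μg/mL × 3.3551 × 10^8 = 10.0 μg/mL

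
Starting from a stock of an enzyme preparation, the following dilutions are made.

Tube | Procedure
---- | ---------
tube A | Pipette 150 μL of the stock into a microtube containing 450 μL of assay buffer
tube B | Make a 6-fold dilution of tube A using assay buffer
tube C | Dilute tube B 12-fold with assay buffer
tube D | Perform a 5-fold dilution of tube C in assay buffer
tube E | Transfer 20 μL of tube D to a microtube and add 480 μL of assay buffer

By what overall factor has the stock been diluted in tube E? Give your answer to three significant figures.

3.60 × 10^4

Step 1: 150 μL + 450 μL = 600 μL total → factor 600/150 = 4
Step 2: 6-fold → factor 6
Step 3: 12-fold → factor 12
Step 4: 5-fold → factor 5
Step 5: 20 μL + 480 μL = 500 μL total → factor 500/20 = 25
Overall dilution factor = 4 × 6 × 12 × 5 × 25 = 36000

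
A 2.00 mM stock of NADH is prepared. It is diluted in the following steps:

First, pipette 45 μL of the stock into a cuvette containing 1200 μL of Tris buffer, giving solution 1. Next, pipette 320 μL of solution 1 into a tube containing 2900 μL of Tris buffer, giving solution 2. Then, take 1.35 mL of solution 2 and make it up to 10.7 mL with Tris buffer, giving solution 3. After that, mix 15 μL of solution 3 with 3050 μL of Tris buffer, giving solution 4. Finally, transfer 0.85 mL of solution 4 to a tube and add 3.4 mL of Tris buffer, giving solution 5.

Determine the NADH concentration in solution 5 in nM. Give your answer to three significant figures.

Step 1: 45 μL + 1200 μL = 1245 μL total → factor 1245/45 = 27.667
Step 2: 320 μL + 2900 μL = 3220 μL total → factor 3220/320 = 10.062
Step 3: 1.35 mL brought to 10.7 mL → factor 10.7/1.35 = 7.9259
Step 4: 15 μL + 3050 μL = 3065 μL total → factor 3065/15 = 204.33
Step 5: 0.85 mL + 3.4 mL = 4.25 mL total → factor 4.25/0.85 = 5
Overall dilution factor = 27.667 × 10.062 × 7.9259 × 204.33 × 5 = 2.2544 × 10^6
Final = 2.00 mM / 2.2544 × 10^6 = 8.872 × 10^-7 mM = 0.887 nM

0.887 nM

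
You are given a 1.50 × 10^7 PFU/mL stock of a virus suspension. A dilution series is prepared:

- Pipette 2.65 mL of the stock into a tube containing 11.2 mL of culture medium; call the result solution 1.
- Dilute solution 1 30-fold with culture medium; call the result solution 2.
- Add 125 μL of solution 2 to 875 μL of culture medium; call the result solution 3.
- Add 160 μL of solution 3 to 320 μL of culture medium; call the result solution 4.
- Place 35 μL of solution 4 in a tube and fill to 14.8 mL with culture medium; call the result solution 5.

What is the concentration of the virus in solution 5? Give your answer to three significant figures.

9.43 PFU/mL

Step 1: 2.65 mL + 11.2 mL = 13.85 mL total → factor 13.85/2.65 = 5.2264
Step 2: 30-fold → factor 30
Step 3: 125 μL + 875 μL = 1000 μL total → factor 1000/125 = 8
Step 4: 160 μL + 320 μL = 480 μL total → factor 480/160 = 3
Step 5: 35 μL brought to 14.8 mL → factor 14800/35 = 422.86
Overall dilution factor = 5.2264 × 30 × 8 × 3 × 422.86 = 1.5912 × 10^6
Final = 1.50 × 10^7 PFU/mL / 1.5912 × 10^6 = 9.43 PFU/mL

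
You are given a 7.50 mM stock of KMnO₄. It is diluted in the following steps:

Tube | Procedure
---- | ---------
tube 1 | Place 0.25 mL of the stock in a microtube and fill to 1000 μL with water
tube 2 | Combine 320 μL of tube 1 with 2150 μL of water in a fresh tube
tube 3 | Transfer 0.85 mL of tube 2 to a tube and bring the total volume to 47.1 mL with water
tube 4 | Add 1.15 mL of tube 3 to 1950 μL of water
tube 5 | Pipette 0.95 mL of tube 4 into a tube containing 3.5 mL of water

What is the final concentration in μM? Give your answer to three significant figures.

0.347 μM

Step 1: 0.25 mL brought to 1000 μL → factor 1/0.25 = 4
Step 2: 320 μL + 2150 μL = 2470 μL total → factor 2470/320 = 7.7188
Step 3: 0.85 mL brought to 47.1 mL → factor 47.1/0.85 = 55.412
Step 4: 1.15 mL + 1950 μL = 3.1 mL total → factor 3.1/1.15 = 2.6957
Step 5: 0.95 mL + 3.5 mL = 4.45 mL total → factor 4.45/0.95 = 4.6842
Overall dilution factor = 4 × 7.7188 × 55.412 × 2.6957 × 4.6842 = 21603
Final = 7.50 mM / 21603 = 0.0003472 mM = 0.347 μM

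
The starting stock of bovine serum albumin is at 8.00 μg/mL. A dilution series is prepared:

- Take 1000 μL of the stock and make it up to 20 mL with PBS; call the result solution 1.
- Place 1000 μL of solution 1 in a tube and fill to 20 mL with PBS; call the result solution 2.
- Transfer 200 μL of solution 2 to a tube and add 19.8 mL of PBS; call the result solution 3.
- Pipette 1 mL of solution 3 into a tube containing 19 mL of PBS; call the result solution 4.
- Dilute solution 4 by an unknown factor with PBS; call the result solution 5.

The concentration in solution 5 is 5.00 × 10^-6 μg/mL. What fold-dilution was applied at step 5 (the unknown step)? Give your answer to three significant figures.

2.00-fold

Step 1: 1000 μL brought to 20 mL → factor 20000/1000 = 20
Step 2: 1000 μL brought to 20 mL → factor 20000/1000 = 20
Step 3: 200 μL + 19.8 mL = 20000 μL total → factor 20000/200 = 100
Step 4: 1 mL + 19 mL = 20 mL total → factor 20/1 = 20
Step 5: unknown factor x
Product of known-step factors = 8 × 10^5
Overall factor = 8.00 μg/mL / (5.00 × 10^-6 μg/mL) = 1.6 × 10^6
x = 1.6 × 10^6 / 8 × 10^5 = 2.00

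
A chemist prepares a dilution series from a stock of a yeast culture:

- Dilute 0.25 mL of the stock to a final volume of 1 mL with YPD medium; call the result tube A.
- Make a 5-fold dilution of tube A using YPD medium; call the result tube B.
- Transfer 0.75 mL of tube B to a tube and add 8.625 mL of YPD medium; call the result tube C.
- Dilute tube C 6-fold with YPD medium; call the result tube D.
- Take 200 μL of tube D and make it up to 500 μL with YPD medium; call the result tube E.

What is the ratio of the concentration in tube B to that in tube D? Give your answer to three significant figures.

75.0

Step 1: 0.25 mL brought to 1 mL → factor 1/0.25 = 4
Step 2: 5-fold → factor 5
Step 3: 0.75 mL + 8.625 mL = 9.375 mL total → factor 9.375/0.75 = 12.5
Step 4: 6-fold → factor 6
Dilution factor to tube B = 20; to tube D = 1500
[tube B]/[tube D] = (factor to tube D)/(factor to tube B) = 1500/20 = 75.0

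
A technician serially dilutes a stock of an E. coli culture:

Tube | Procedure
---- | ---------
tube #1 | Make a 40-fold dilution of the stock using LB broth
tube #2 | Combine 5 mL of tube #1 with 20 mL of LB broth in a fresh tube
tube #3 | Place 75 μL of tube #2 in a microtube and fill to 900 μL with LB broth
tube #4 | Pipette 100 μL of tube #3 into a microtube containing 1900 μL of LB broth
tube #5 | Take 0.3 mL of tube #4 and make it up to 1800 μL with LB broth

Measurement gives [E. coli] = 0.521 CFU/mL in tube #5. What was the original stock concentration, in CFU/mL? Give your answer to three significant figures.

Step 1: 40-fold → factor 40
Step 2: 5 mL + 20 mL = 25 mL total → factor 25/5 = 5
Step 3: 75 μL brought to 900 μL → factor 900/75 = 12
Step 4: 100 μL + 1900 μL = 2000 μL total → factor 2000/100 = 20
Step 5: 0.3 mL brought to 1800 μL → factor 1.8/0.3 = 6
Overall dilution factor = 40 × 5 × 12 × 20 × 6 = 2.88 × 10^5
Stock = 0.521 CFU/mL × 2.88 × 10^5 = 1.50 × 10^5 CFU/mL

1.50 × 10^5 CFU/mL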